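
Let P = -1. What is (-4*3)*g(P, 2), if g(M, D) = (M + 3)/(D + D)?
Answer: -6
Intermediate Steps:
g(M, D) = (3 + M)/(2*D) (g(M, D) = (3 + M)/((2*D)) = (3 + M)*(1/(2*D)) = (3 + M)/(2*D))
(-4*3)*g(P, 2) = (-4*3)*((½)*(3 - 1)/2) = -6*2/2 = -12*½ = -6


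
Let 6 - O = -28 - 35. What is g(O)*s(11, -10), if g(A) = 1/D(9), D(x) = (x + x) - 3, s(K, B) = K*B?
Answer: -22/3 ≈ -7.3333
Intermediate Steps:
s(K, B) = B*K
D(x) = -3 + 2*x (D(x) = 2*x - 3 = -3 + 2*x)
O = 69 (O = 6 - (-28 - 35) = 6 - 1*(-63) = 6 + 63 = 69)
g(A) = 1/15 (g(A) = 1/(-3 + 2*9) = 1/(-3 + 18) = 1/15)
g(O)*s(11, -10) = (-10*11)/15 = (1/15)*(-110) = -22/3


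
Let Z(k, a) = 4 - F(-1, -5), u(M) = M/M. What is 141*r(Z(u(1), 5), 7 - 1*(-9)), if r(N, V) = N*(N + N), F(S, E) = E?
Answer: 22842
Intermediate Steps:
u(M) = 1
Z(k, a) = 9 (Z(k, a) = 4 - 1*(-5) = 4 + 5 = 9)
r(N, V) = 2*N**2 (r(N, V) = N*(2*N) = 2*N**2)
141*r(Z(u(1), 5), 7 - 1*(-9)) = 141*(2*9**2) = 141*(2*81) = 141*162 = 22842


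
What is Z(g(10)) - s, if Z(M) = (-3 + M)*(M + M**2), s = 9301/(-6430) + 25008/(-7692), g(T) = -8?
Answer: -2519562019/4121630 ≈ -611.30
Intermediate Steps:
s = -19362061/4121630 (s = 9301*(-1/6430) + 25008*(-1/7692) = -9301/6430 - 2084/641 = -19362061/4121630 ≈ -4.6977)
Z(g(10)) - s = -8*(-3 + (-8)**2 - 2*(-8)) - 1*(-19362061/4121630) = -8*(-3 + 64 + 16) + 19362061/4121630 = -8*77 + 19362061/4121630 = -616 + 19362061/4121630 = -2519562019/4121630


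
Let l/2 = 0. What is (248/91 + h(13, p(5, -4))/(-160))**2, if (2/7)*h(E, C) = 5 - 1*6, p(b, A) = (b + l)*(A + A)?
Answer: 6399520009/847974400 ≈ 7.5468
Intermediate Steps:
l = 0 (l = 2*0 = 0)
p(b, A) = 2*A*b (p(b, A) = (b + 0)*(A + A) = b*(2*A) = 2*A*b)
h(E, C) = -7/2 (h(E, C) = 7*(5 - 1*6)/2 = 7*(5 - 6)/2 = (7/2)*(-1) = -7/2)
(248/91 + h(13, p(5, -4))/(-160))**2 = (248/91 - 7/2/(-160))**2 = (248*(1/91) - 7/2*(-1/160))**2 = (248/91 + 7/320)**2 = (79997/29120)**2 = 6399520009/847974400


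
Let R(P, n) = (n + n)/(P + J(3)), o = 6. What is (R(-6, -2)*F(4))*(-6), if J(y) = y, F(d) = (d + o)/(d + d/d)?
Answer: -16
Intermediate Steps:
F(d) = (6 + d)/(1 + d) (F(d) = (d + 6)/(d + d/d) = (6 + d)/(d + 1) = (6 + d)/(1 + d))
R(P, n) = 2*n/(3 + P) (R(P, n) = (n + n)/(P + 3) = (2*n)/(3 + P) = 2*n/(3 + P))
(R(-6, -2)*F(4))*(-6) = ((2*(-2)/(3 - 6))*((6 + 4)/(1 + 4)))*(-6) = ((2*(-2)/(-3))*(10/5))*(-6) = ((2*(-2)*(-⅓))*((⅕)*10))*(-6) = ((4/3)*2)*(-6) = (8/3)*(-6) = -16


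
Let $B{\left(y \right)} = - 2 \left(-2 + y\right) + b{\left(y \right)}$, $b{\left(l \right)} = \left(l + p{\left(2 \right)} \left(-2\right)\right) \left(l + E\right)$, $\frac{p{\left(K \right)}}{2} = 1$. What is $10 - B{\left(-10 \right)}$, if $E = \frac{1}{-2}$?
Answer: $-161$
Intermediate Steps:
$p{\left(K \right)} = 2$ ($p{\left(K \right)} = 2 \cdot 1 = 2$)
$E = - \frac{1}{2} \approx -0.5$
$b{\left(l \right)} = \left(-4 + l\right) \left(- \frac{1}{2} + l\right)$ ($b{\left(l \right)} = \left(l + 2 \left(-2\right)\right) \left(l - \frac{1}{2}\right) = \left(l - 4\right) \left(- \frac{1}{2} + l\right) = \left(-4 + l\right) \left(- \frac{1}{2} + l\right)$)
$B{\left(y \right)} = 6 + y^{2} - \frac{13 y}{2}$ ($B{\left(y \right)} = - 2 \left(-2 + y\right) + \left(2 + y^{2} - \frac{9 y}{2}\right) = \left(4 - 2 y\right) + \left(2 + y^{2} - \frac{9 y}{2}\right) = 6 + y^{2} - \frac{13 y}{2}$)
$10 - B{\left(-10 \right)} = 10 - \left(6 + \left(-10\right)^{2} - -65\right) = 10 - \left(6 + 100 + 65\right) = 10 - 171 = -161$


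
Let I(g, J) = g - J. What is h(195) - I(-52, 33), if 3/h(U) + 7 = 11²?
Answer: 3231/38 ≈ 85.026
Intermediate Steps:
h(U) = 1/38 (h(U) = 3/(-7 + 11²) = 3/(-7 + 121) = 3/114 = 3*(1/114) = 1/38)
h(195) - I(-52, 33) = 1/38 - (-52 - 1*33) = 1/38 - (-52 - 33) = 1/38 - 1*(-85) = 1/38 + 85 = 3231/38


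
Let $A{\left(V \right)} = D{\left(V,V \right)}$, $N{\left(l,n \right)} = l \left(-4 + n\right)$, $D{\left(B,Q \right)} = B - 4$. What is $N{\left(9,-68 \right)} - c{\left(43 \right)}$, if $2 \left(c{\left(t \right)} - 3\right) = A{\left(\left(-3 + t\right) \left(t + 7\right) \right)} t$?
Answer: $-43565$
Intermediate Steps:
$D{\left(B,Q \right)} = -4 + B$ ($D{\left(B,Q \right)} = B - 4 = -4 + B$)
$A{\left(V \right)} = -4 + V$
$c{\left(t \right)} = 3 + \frac{t \left(-4 + \left(-3 + t\right) \left(7 + t\right)\right)}{2}$ ($c{\left(t \right)} = 3 + \frac{\left(-4 + \left(-3 + t\right) \left(t + 7\right)\right) t}{2} = 3 + \frac{\left(-4 + \left(-3 + t\right) \left(7 + t\right)\right) t}{2} = 3 + \frac{t \left(-4 + \left(-3 + t\right) \left(7 + t\right)\right)}{2}$)
$N{\left(9,-68 \right)} - c{\left(43 \right)} = 9 \left(-4 - 68\right) - \left(3 + \frac{1}{2} \cdot 43 \left(-25 + 43^{2} + 4 \cdot 43\right)\right) = 9 \left(-72\right) - \left(3 + \frac{1}{2} \cdot 43 \left(-25 + 1849 + 172\right)\right) = -648 - \left(3 + \frac{1}{2} \cdot 43 \cdot 1996\right) = -648 - \left(3 + 42914\right) = -648 - 42917 = -43565$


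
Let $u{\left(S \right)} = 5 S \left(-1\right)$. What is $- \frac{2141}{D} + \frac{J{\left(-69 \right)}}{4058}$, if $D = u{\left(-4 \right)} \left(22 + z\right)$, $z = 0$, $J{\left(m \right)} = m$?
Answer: $- \frac{4359269}{892760} \approx -4.8829$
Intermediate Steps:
$u{\left(S \right)} = - 5 S$
$D = 440$ ($D = \left(-5\right) \left(-4\right) \left(22 + 0\right) = 20 \cdot 22 = 440$)
$- \frac{2141}{D} + \frac{J{\left(-69 \right)}}{4058} = - \frac{2141}{440} - \frac{69}{4058} = - \frac{4359269}{892760}$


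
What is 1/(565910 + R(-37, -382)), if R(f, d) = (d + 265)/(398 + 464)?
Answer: 862/487814303 ≈ 1.7671e-6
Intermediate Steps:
R(f, d) = 265/862 + d/862 (R(f, d) = (265 + d)/862 = (265 + d)*(1/862) = 265/862 + d/862)
1/(565910 + R(-37, -382)) = 1/(565910 + (265/862 + (1/862)*(-382))) = 1/(565910 + (265/862 - 191/431)) = 1/(565910 - 117/862) = 1/(487814303/862) = 862/487814303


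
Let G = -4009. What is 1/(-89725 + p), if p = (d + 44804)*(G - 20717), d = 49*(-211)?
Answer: -1/852271315 ≈ -1.1733e-9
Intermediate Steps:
d = -10339
p = -852181590 (p = (-10339 + 44804)*(-4009 - 20717) = 34465*(-24726) = -852181590)
1/(-89725 + p) = 1/(-89725 - 852181590) = 1/(-852271315) = -1/852271315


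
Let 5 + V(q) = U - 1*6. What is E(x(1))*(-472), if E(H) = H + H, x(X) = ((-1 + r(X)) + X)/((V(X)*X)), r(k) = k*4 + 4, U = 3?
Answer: 944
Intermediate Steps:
r(k) = 4 + 4*k (r(k) = 4*k + 4 = 4 + 4*k)
V(q) = -8 (V(q) = -5 + (3 - 1*6) = -5 + (3 - 6) = -5 - 3 = -8)
x(X) = -(3 + 5*X)/(8*X) (x(X) = ((-1 + (4 + 4*X)) + X)/((-8*X)) = ((3 + 4*X) + X)*(-1/(8*X)) = (3 + 5*X)*(-1/(8*X)) = -(3 + 5*X)/(8*X))
E(H) = 2*H
E(x(1))*(-472) = (2*((1/8)*(-3 - 5*1)/1))*(-472) = (2*((1/8)*1*(-3 - 5)))*(-472) = (2*((1/8)*1*(-8)))*(-472) = (2*(-1))*(-472) = -2*(-472) = 944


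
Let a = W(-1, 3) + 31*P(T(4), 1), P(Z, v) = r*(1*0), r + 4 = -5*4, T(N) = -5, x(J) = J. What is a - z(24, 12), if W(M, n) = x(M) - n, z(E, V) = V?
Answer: -16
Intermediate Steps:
r = -24 (r = -4 - 5*4 = -4 - 20 = -24)
W(M, n) = M - n
P(Z, v) = 0 (P(Z, v) = -24*0 = 0)
a = -4 (a = (-1 - 1*3) + 31*0 = (-1 - 3) + 0 = -4 + 0 = -4)
a - z(24, 12) = -4 - 1*12 = -4 - 12 = -16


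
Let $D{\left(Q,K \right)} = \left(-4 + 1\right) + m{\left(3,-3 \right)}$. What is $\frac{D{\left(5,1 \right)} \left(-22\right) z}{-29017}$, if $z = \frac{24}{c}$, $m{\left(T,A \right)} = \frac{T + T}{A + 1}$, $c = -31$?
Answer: $\frac{3168}{899527} \approx 0.0035219$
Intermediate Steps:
$m{\left(T,A \right)} = \frac{2 T}{1 + A}$
$D{\left(Q,K \right)} = -6$ ($D{\left(Q,K \right)} = \left(-4 + 1\right) + 2 \cdot 3 \frac{1}{1 - 3} = -3 + 2 \cdot 3 \frac{1}{-2} = -3 + 2 \cdot 3 \left(- \frac{1}{2}\right) = -3 - 3 = -6$)
$z = - \frac{24}{31}$ ($z = \frac{24}{-31} = 24 \left(- \frac{1}{31}\right) = - \frac{24}{31} \approx -0.77419$)
$\frac{D{\left(5,1 \right)} \left(-22\right) z}{-29017} = \frac{\left(-6\right) \left(-22\right) \left(- \frac{24}{31}\right)}{-29017} = 132 \left(- \frac{24}{31}\right) \left(- \frac{1}{29017}\right) = \left(- \frac{3168}{31}\right) \left(- \frac{1}{29017}\right) = \frac{3168}{899527}$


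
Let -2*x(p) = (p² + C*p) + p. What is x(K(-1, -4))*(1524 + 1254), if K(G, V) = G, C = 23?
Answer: 31947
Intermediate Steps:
x(p) = -12*p - p²/2 (x(p) = -((p² + 23*p) + p)/2 = -(p² + 24*p)/2 = -12*p - p²/2)
x(K(-1, -4))*(1524 + 1254) = (-½*(-1)*(24 - 1))*(1524 + 1254) = -½*(-1)*23*2778 = (23/2)*2778 = 31947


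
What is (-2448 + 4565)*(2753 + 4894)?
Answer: 16188699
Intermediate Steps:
(-2448 + 4565)*(2753 + 4894) = 2117*7647 = 16188699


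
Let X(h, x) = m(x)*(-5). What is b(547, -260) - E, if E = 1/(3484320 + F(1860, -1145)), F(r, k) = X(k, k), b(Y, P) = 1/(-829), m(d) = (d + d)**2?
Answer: -22735351/18848293220 ≈ -0.0012062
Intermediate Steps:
m(d) = 4*d**2 (m(d) = (2*d)**2 = 4*d**2)
b(Y, P) = -1/829
X(h, x) = -20*x**2 (X(h, x) = (4*x**2)*(-5) = -20*x**2)
F(r, k) = -20*k**2
E = -1/22736180 (E = 1/(3484320 - 20*(-1145)**2) = 1/(3484320 - 20*1311025) = 1/(3484320 - 26220500) = 1/(-22736180) = -1/22736180 ≈ -4.3983e-8)
b(547, -260) - E = -1/829 - 1*(-1/22736180) = -1/829 + 1/22736180 = -22735351/18848293220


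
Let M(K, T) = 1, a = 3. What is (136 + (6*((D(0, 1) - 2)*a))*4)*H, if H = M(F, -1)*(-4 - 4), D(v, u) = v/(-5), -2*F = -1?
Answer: 64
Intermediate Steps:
F = ½ (F = -½*(-1) = ½ ≈ 0.50000)
D(v, u) = -v/5 (D(v, u) = v*(-⅕) = -v/5)
H = -8 (H = 1*(-4 - 4) = 1*(-8) = -8)
(136 + (6*((D(0, 1) - 2)*a))*4)*H = (136 + (6*((-⅕*0 - 2)*3))*4)*(-8) = (136 + (6*((0 - 2)*3))*4)*(-8) = (136 + (6*(-2*3))*4)*(-8) = (136 + (6*(-6))*4)*(-8) = (136 - 36*4)*(-8) = (136 - 144)*(-8) = -8*(-8) = 64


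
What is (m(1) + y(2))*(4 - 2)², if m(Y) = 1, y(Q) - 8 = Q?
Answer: 44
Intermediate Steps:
y(Q) = 8 + Q
(m(1) + y(2))*(4 - 2)² = (1 + (8 + 2))*(4 - 2)² = (1 + 10)*2² = 11*4 = 44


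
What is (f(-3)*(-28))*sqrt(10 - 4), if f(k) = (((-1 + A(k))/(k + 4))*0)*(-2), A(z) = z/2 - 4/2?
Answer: 0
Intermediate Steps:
A(z) = -2 + z/2 (A(z) = z*(1/2) - 4*1/2 = z/2 - 2 = -2 + z/2)
f(k) = 0 (f(k) = (((-1 + (-2 + k/2))/(k + 4))*0)*(-2) = (((-3 + k/2)/(4 + k))*0)*(-2) = 0*(-2) = 0)
(f(-3)*(-28))*sqrt(10 - 4) = (0*(-28))*sqrt(10 - 4) = 0*sqrt(6) = 0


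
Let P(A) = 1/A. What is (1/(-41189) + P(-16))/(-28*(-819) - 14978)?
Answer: -1005/127850656 ≈ -7.8607e-6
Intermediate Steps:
(1/(-41189) + P(-16))/(-28*(-819) - 14978) = (1/(-41189) + 1/(-16))/(-28*(-819) - 14978) = (-1/41189 - 1/16)/(22932 - 14978) = -41205/659024/7954 = -41205/659024*1/7954 = -1005/127850656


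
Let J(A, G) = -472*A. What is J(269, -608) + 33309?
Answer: -93659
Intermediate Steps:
J(269, -608) + 33309 = -472*269 + 33309 = -126968 + 33309 = -93659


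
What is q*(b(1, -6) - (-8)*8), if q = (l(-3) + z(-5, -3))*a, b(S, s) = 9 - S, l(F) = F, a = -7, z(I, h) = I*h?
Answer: -6048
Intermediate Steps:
q = -84 (q = (-3 - 5*(-3))*(-7) = (-3 + 15)*(-7) = 12*(-7) = -84)
q*(b(1, -6) - (-8)*8) = -84*((9 - 1*1) - (-8)*8) = -84*((9 - 1) - 1*(-64)) = -84*(8 + 64) = -84*72 = -6048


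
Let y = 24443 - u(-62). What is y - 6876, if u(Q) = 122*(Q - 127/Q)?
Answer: 771314/31 ≈ 24881.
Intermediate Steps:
u(Q) = -15494/Q + 122*Q
y = 984470/31 (y = 24443 - (-15494/(-62) + 122*(-62)) = 24443 - (-15494*(-1/62) - 7564) = 24443 - (7747/31 - 7564) = 24443 - 1*(-226737/31) = 24443 + 226737/31 = 984470/31 ≈ 31757.)
y - 6876 = 984470/31 - 6876 = 771314/31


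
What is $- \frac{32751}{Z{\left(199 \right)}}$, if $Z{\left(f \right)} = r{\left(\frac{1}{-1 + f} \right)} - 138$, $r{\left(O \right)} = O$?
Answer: $\frac{6484698}{27323} \approx 237.33$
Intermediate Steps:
$Z{\left(f \right)} = -138 + \frac{1}{-1 + f}$ ($Z{\left(f \right)} = \frac{1}{-1 + f} - 138 = -138 + \frac{1}{-1 + f}$)
$- \frac{32751}{Z{\left(199 \right)}} = - \frac{32751}{\frac{1}{-1 + 199} \left(139 - 27462\right)} = - \frac{32751}{\frac{1}{198} \left(139 - 27462\right)} = - \frac{32751}{\frac{1}{198} \left(-27323\right)} = - \frac{32751}{- \frac{27323}{198}} = \left(-32751\right) \left(- \frac{198}{27323}\right) = \frac{6484698}{27323}$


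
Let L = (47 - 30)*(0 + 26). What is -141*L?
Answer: -62322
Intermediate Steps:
L = 442 (L = 17*26 = 442)
-141*L = -141*442 = -62322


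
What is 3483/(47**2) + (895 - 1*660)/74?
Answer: 776857/163466 ≈ 4.7524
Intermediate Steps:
3483/(47**2) + (895 - 1*660)/74 = 3483/2209 + (895 - 660)*(1/74) = 3483*(1/2209) + 235*(1/74) = 3483/2209 + 235/74 = 776857/163466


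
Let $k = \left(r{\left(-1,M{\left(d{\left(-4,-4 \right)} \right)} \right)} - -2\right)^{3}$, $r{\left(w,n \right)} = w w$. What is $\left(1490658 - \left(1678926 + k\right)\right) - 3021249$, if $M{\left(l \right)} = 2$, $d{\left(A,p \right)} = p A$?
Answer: $-3209544$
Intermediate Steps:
$d{\left(A,p \right)} = A p$
$r{\left(w,n \right)} = w^{2}$
$k = 27$ ($k = \left(\left(-1\right)^{2} - -2\right)^{3} = \left(1 + 2\right)^{3} = 3^{3} = 27$)
$\left(1490658 - \left(1678926 + k\right)\right) - 3021249 = \left(1490658 - 1678953\right) - 3021249 = -188295 - 3021249 = -3209544$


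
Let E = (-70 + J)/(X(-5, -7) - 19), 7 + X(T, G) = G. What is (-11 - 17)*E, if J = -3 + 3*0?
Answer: -2044/33 ≈ -61.939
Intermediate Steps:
X(T, G) = -7 + G
J = -3 (J = -3 + 0 = -3)
E = 73/33 (E = (-70 - 3)/((-7 - 7) - 19) = -73/(-14 - 19) = -73/(-33) = -73*(-1/33) = 73/33 ≈ 2.2121)
(-11 - 17)*E = (-11 - 17)*(73/33) = -28*73/33 = -2044/33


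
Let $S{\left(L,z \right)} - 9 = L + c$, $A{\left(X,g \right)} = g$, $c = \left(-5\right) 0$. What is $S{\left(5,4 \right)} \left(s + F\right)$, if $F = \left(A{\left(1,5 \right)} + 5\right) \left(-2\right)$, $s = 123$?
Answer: $1442$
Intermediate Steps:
$c = 0$
$S{\left(L,z \right)} = 9 + L$ ($S{\left(L,z \right)} = 9 + \left(L + 0\right) = 9 + L$)
$F = -20$ ($F = \left(5 + 5\right) \left(-2\right) = 10 \left(-2\right) = -20$)
$S{\left(5,4 \right)} \left(s + F\right) = \left(9 + 5\right) \left(123 - 20\right) = 14 \cdot 103 = 1442$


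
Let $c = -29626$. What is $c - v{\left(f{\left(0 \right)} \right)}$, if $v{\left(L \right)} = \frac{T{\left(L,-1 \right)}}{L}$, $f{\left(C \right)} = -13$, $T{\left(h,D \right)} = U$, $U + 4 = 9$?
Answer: $- \frac{385133}{13} \approx -29626.0$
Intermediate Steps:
$U = 5$ ($U = -4 + 9 = 5$)
$T{\left(h,D \right)} = 5$
$v{\left(L \right)} = \frac{5}{L}$
$c - v{\left(f{\left(0 \right)} \right)} = -29626 - \frac{5}{-13} = -29626 - 5 \left(- \frac{1}{13}\right) = -29626 - - \frac{5}{13} = -29626 + \frac{5}{13} = - \frac{385133}{13}$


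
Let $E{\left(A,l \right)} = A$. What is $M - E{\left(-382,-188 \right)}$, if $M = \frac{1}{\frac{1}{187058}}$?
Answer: $187440$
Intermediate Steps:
$M = 187058$ ($M = \frac{1}{\frac{1}{187058}} = 187058$)
$M - E{\left(-382,-188 \right)} = 187058 - -382 = 187058 + 382 = 187440$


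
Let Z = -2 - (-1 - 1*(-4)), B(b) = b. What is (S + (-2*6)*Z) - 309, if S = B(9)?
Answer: -240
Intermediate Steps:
S = 9
Z = -5 (Z = -2 - (-1 + 4) = -2 - 1*3 = -2 - 3 = -5)
(S + (-2*6)*Z) - 309 = (9 - 2*6*(-5)) - 309 = (9 - 12*(-5)) - 309 = (9 + 60) - 309 = 69 - 309 = -240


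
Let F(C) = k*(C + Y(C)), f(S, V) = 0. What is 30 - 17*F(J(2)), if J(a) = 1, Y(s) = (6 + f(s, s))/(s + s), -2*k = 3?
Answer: 132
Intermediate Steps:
k = -3/2 (k = -½*3 = -3/2 ≈ -1.5000)
Y(s) = 3/s (Y(s) = (6 + 0)/(s + s) = 6/((2*s)) = 6*(1/(2*s)) = 3/s)
F(C) = -9/(2*C) - 3*C/2 (F(C) = -3*(C + 3/C)/2 = -9/(2*C) - 3*C/2)
30 - 17*F(J(2)) = 30 - 51*(-3 - 1*1²)/(2*1) = 30 - 51*(-3 - 1*1)/2 = 30 - 51*(-3 - 1)/2 = 30 - 51*(-4)/2 = 30 - 17*(-6) = 30 + 102 = 132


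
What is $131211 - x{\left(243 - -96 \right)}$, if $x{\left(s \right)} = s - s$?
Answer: $131211$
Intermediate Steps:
$x{\left(s \right)} = 0$
$131211 - x{\left(243 - -96 \right)} = 131211 - 0 = 131211 + 0 = 131211$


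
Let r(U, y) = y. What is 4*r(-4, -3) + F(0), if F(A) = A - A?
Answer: -12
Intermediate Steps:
F(A) = 0
4*r(-4, -3) + F(0) = 4*(-3) + 0 = -12 + 0 = -12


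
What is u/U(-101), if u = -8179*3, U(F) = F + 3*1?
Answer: 24537/98 ≈ 250.38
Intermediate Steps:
U(F) = 3 + F (U(F) = F + 3 = 3 + F)
u = -24537
u/U(-101) = -24537/(3 - 101) = -24537/(-98) = -24537*(-1/98) = 24537/98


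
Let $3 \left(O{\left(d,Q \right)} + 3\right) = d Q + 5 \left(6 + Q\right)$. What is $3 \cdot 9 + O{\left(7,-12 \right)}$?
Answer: $-14$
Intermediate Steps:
$O{\left(d,Q \right)} = 7 + \frac{5 Q}{3} + \frac{Q d}{3}$ ($O{\left(d,Q \right)} = -3 + \frac{d Q + 5 \left(6 + Q\right)}{3} = -3 + \frac{Q d + \left(30 + 5 Q\right)}{3} = -3 + \frac{30 + 5 Q + Q d}{3} = -3 + \left(10 + \frac{5 Q}{3} + \frac{Q d}{3}\right) = 7 + \frac{5 Q}{3} + \frac{Q d}{3}$)
$3 \cdot 9 + O{\left(7,-12 \right)} = 3 \cdot 9 + \left(7 + \frac{5}{3} \left(-12\right) + \frac{1}{3} \left(-12\right) 7\right) = 27 - 41 = -14$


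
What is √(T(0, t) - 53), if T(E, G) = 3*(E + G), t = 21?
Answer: √10 ≈ 3.1623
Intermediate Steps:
T(E, G) = 3*E + 3*G
√(T(0, t) - 53) = √((3*0 + 3*21) - 53) = √((0 + 63) - 53) = √(63 - 53) = √10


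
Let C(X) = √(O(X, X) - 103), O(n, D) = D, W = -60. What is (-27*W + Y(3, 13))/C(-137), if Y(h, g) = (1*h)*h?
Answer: -543*I*√15/20 ≈ -105.15*I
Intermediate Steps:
C(X) = √(-103 + X) (C(X) = √(X - 103) = √(-103 + X))
Y(h, g) = h² (Y(h, g) = h*h = h²)
(-27*W + Y(3, 13))/C(-137) = (-27*(-60) + 3²)/(√(-103 - 137)) = (1620 + 9)/(√(-240)) = 1629/((4*I*√15)) = 1629*(-I*√15/60) = -543*I*√15/20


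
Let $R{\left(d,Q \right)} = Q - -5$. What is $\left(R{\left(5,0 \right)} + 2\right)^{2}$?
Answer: $49$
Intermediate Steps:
$R{\left(d,Q \right)} = 5 + Q$ ($R{\left(d,Q \right)} = Q + 5 = 5 + Q$)
$\left(R{\left(5,0 \right)} + 2\right)^{2} = \left(\left(5 + 0\right) + 2\right)^{2} = \left(5 + 2\right)^{2} = 7^{2} = 49$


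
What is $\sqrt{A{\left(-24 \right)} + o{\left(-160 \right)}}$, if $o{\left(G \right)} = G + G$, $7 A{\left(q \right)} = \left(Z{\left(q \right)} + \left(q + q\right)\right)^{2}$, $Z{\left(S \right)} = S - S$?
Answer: $\frac{8 \sqrt{7}}{7} \approx 3.0237$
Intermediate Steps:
$Z{\left(S \right)} = 0$
$A{\left(q \right)} = \frac{4 q^{2}}{7}$ ($A{\left(q \right)} = \frac{\left(0 + \left(q + q\right)\right)^{2}}{7} = \frac{\left(0 + 2 q\right)^{2}}{7} = \frac{\left(2 q\right)^{2}}{7} = \frac{4 q^{2}}{7}$)
$o{\left(G \right)} = 2 G$
$\sqrt{A{\left(-24 \right)} + o{\left(-160 \right)}} = \sqrt{\frac{4 \left(-24\right)^{2}}{7} + 2 \left(-160\right)} = \sqrt{\frac{4}{7} \cdot 576 - 320} = \sqrt{\frac{2304}{7} - 320} = \sqrt{\frac{64}{7}} = \frac{8 \sqrt{7}}{7}$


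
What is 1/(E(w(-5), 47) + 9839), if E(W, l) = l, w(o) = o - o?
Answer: 1/9886 ≈ 0.00010115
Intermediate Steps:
w(o) = 0
1/(E(w(-5), 47) + 9839) = 1/(47 + 9839) = 1/9886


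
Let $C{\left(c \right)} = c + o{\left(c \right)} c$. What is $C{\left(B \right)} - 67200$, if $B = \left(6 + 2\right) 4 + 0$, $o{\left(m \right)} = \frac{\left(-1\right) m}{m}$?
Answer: $-67200$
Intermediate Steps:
$o{\left(m \right)} = -1$
$B = 32$ ($B = 8 \cdot 4 + 0 = 32 + 0 = 32$)
$C{\left(c \right)} = 0$ ($C{\left(c \right)} = c - c = 0$)
$C{\left(B \right)} - 67200 = 0 - 67200 = -67200$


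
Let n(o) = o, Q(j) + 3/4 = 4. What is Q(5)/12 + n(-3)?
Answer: -131/48 ≈ -2.7292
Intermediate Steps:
Q(j) = 13/4 (Q(j) = -¾ + 4 = 13/4)
Q(5)/12 + n(-3) = (13/4)/12 - 3 = (1/12)*(13/4) - 3 = 13/48 - 3 = -131/48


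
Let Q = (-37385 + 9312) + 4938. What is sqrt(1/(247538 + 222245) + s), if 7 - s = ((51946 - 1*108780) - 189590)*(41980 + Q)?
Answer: sqrt(1024881701451695264326)/469783 ≈ 68146.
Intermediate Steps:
Q = -23135 (Q = -28073 + 4938 = -23135)
s = 4643860287 (s = 7 - ((51946 - 1*108780) - 189590)*(41980 - 23135) = 7 - ((51946 - 108780) - 189590)*18845 = 7 - (-56834 - 189590)*18845 = 7 - (-246424)*18845 = 7 - 1*(-4643860280) = 7 + 4643860280 = 4643860287)
sqrt(1/(247538 + 222245) + s) = sqrt(1/(247538 + 222245) + 4643860287) = sqrt(1/469783 + 4643860287) = sqrt(2181606617207722/469783) = sqrt(1024881701451695264326)/469783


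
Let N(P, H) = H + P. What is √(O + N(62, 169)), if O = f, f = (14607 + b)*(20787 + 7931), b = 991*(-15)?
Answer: I*√7409013 ≈ 2721.9*I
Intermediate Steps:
b = -14865
f = -7409244 (f = (14607 - 14865)*(20787 + 7931) = -258*28718 = -7409244)
O = -7409244
√(O + N(62, 169)) = √(-7409244 + (169 + 62)) = √(-7409244 + 231) = √(-7409013) = I*√7409013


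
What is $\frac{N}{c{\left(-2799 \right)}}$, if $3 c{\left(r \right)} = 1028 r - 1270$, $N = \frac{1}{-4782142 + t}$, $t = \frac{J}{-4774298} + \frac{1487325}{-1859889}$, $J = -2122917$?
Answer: $\frac{4439832166461}{20373022096678504729178027} \approx 2.1793 \cdot 10^{-13}$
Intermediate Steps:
$t = - \frac{1050847598879}{2959888110974}$ ($t = - \frac{2122917}{-4774298} + \frac{1487325}{-1859889} = \left(-2122917\right) \left(- \frac{1}{4774298}\right) + 1487325 \left(- \frac{1}{1859889}\right) = \frac{2122917}{4774298} - \frac{495775}{619963} = - \frac{1050847598879}{2959888110974} \approx -0.35503$)
$N = - \frac{2959888110974}{14154606301637025187}$ ($N = \frac{1}{-4782142 - \frac{1050847598879}{2959888110974}} = \frac{1}{- \frac{14154606301637025187}{2959888110974}} = - \frac{2959888110974}{14154606301637025187} \approx -2.0911 \cdot 10^{-7}$)
$c{\left(r \right)} = - \frac{1270}{3} + \frac{1028 r}{3}$ ($c{\left(r \right)} = \frac{1028 r - 1270}{3} = \frac{-1270 + 1028 r}{3} = - \frac{1270}{3} + \frac{1028 r}{3}$)
$\frac{N}{c{\left(-2799 \right)}} = - \frac{2959888110974}{14154606301637025187 \left(- \frac{1270}{3} + \frac{1028}{3} \left(-2799\right)\right)} = - \frac{2959888110974}{14154606301637025187 \left(- \frac{1270}{3} - 959124\right)} = - \frac{2959888110974}{14154606301637025187 \left(- \frac{2878642}{3}\right)} = \left(- \frac{2959888110974}{14154606301637025187}\right) \left(- \frac{3}{2878642}\right) = \frac{4439832166461}{20373022096678504729178027}$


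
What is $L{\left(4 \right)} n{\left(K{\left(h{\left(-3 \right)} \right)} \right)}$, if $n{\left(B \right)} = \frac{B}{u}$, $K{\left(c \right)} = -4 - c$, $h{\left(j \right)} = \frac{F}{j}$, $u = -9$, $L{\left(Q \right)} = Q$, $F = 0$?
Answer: $\frac{16}{9} \approx 1.7778$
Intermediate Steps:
$h{\left(j \right)} = 0$ ($h{\left(j \right)} = \frac{0}{j} = 0$)
$n{\left(B \right)} = - \frac{B}{9}$ ($n{\left(B \right)} = \frac{B}{-9} = B \left(- \frac{1}{9}\right) = - \frac{B}{9}$)
$L{\left(4 \right)} n{\left(K{\left(h{\left(-3 \right)} \right)} \right)} = 4 \left(- \frac{-4 - 0}{9}\right) = 4 \left(- \frac{-4 + 0}{9}\right) = 4 \left(\left(- \frac{1}{9}\right) \left(-4\right)\right) = 4 \cdot \frac{4}{9} = \frac{16}{9}$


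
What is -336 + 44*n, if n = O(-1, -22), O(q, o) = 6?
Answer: -72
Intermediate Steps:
n = 6
-336 + 44*n = -336 + 44*6 = -336 + 264 = -72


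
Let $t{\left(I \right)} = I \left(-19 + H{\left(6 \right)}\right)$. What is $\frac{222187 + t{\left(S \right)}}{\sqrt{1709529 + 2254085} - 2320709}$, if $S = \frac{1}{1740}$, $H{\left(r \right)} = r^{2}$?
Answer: $- \frac{897198624266473}{9371094160376580} - \frac{386605397 \sqrt{3963614}}{9371094160376580} \approx -0.095823$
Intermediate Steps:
$S = \frac{1}{1740} \approx 0.00057471$
$t{\left(I \right)} = 17 I$ ($t{\left(I \right)} = I \left(-19 + 6^{2}\right) = I \left(-19 + 36\right) = I 17 = 17 I$)
$\frac{222187 + t{\left(S \right)}}{\sqrt{1709529 + 2254085} - 2320709} = \frac{222187 + 17 \cdot \frac{1}{1740}}{\sqrt{1709529 + 2254085} - 2320709} = \frac{222187 + \frac{17}{1740}}{\sqrt{3963614} - 2320709} = \frac{386605397}{1740 \left(\sqrt{3963614} - 2320709\right)} = \frac{386605397}{1740 \left(-2320709 + \sqrt{3963614}\right)}$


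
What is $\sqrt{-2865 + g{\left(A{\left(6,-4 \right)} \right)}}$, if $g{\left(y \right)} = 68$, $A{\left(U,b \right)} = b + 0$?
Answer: $i \sqrt{2797} \approx 52.887 i$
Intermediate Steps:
$A{\left(U,b \right)} = b$
$\sqrt{-2865 + g{\left(A{\left(6,-4 \right)} \right)}} = \sqrt{-2865 + 68} = \sqrt{-2797} = i \sqrt{2797}$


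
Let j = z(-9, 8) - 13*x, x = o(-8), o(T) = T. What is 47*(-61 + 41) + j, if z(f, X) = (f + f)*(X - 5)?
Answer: -890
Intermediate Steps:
z(f, X) = 2*f*(-5 + X) (z(f, X) = (2*f)*(-5 + X) = 2*f*(-5 + X))
x = -8
j = 50 (j = 2*(-9)*(-5 + 8) - 13*(-8) = 2*(-9)*3 + 104 = -54 + 104 = 50)
47*(-61 + 41) + j = 47*(-61 + 41) + 50 = 47*(-20) + 50 = -940 + 50 = -890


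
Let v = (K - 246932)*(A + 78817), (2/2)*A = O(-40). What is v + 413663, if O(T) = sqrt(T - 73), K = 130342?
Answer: -9188860367 - 116590*I*sqrt(113) ≈ -9.1889e+9 - 1.2394e+6*I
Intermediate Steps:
O(T) = sqrt(-73 + T)
A = I*sqrt(113) (A = sqrt(-73 - 40) = sqrt(-113) = I*sqrt(113) ≈ 10.63*I)
v = -9189274030 - 116590*I*sqrt(113) (v = (130342 - 246932)*(I*sqrt(113) + 78817) = -116590*(78817 + I*sqrt(113)) = -9189274030 - 116590*I*sqrt(113) ≈ -9.1893e+9 - 1.2394e+6*I)
v + 413663 = (-9189274030 - 116590*I*sqrt(113)) + 413663 = -9188860367 - 116590*I*sqrt(113)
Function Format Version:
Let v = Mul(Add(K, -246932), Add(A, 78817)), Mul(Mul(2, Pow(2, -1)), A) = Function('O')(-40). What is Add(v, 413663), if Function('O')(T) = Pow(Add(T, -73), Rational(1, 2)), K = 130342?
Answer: Add(-9188860367, Mul(-116590, I, Pow(113, Rational(1, 2)))) ≈ Add(-9.1889e+9, Mul(-1.2394e+6, I))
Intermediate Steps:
Function('O')(T) = Pow(Add(-73, T), Rational(1, 2))
A = Mul(I, Pow(113, Rational(1, 2))) (A = Pow(Add(-73, -40), Rational(1, 2)) = Pow(-113, Rational(1, 2)) = Mul(I, Pow(113, Rational(1, 2))) ≈ Mul(10.630, I))
v = Add(-9189274030, Mul(-116590, I, Pow(113, Rational(1, 2)))) (v = Mul(Add(130342, -246932), Add(Mul(I, Pow(113, Rational(1, 2))), 78817)) = Mul(-116590, Add(78817, Mul(I, Pow(113, Rational(1, 2))))) = Add(-9189274030, Mul(-116590, I, Pow(113, Rational(1, 2)))) ≈ Add(-9.1893e+9, Mul(-1.2394e+6, I)))
Add(v, 413663) = Add(Add(-9189274030, Mul(-116590, I, Pow(113, Rational(1, 2)))), 413663) = Add(-9188860367, Mul(-116590, I, Pow(113, Rational(1, 2))))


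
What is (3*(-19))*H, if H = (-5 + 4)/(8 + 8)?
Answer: 57/16 ≈ 3.5625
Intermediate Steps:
H = -1/16 ≈ -0.062500
(3*(-19))*H = (3*(-19))*(-1/16) = -57*(-1/16) = 57/16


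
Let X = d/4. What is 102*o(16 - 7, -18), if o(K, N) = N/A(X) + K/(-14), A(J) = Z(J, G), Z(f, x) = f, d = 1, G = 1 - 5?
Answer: -51867/7 ≈ -7409.6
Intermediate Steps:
G = -4
X = ¼ (X = 1/4 = 1*(¼) = ¼ ≈ 0.25000)
A(J) = J
o(K, N) = 4*N - K/14 (o(K, N) = N/(¼) + K/(-14) = N*4 + K*(-1/14) = 4*N - K/14)
102*o(16 - 7, -18) = 102*(4*(-18) - (16 - 7)/14) = 102*(-72 - 1/14*9) = 102*(-72 - 9/14) = 102*(-1017/14) = -51867/7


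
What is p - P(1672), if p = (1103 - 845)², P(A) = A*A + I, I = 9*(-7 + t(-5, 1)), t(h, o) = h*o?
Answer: -2728912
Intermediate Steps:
I = -108 (I = 9*(-7 - 5*1) = 9*(-7 - 5) = 9*(-12) = -108)
P(A) = -108 + A² (P(A) = A*A - 108 = A² - 108 = -108 + A²)
p = 66564 (p = 258² = 66564)
p - P(1672) = 66564 - (-108 + 1672²) = 66564 - (-108 + 2795584) = 66564 - 1*2795476 = 66564 - 2795476 = -2728912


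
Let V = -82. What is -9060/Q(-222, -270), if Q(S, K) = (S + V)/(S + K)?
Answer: -278595/19 ≈ -14663.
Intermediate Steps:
Q(S, K) = (-82 + S)/(K + S) (Q(S, K) = (S - 82)/(S + K) = (-82 + S)/(K + S))
-9060/Q(-222, -270) = -9060*(-270 - 222)/(-82 - 222) = -9060/(-304/(-492)) = -9060/((-1/492*(-304))) = -9060/76/123 = -9060*123/76 = -278595/19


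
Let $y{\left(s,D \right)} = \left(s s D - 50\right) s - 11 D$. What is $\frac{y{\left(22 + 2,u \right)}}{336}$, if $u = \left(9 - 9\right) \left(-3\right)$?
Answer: $- \frac{25}{7} \approx -3.5714$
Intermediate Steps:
$u = 0$ ($u = \left(9 - 9\right) \left(-3\right) = 0 \left(-3\right) = 0$)
$y{\left(s,D \right)} = - 11 D + s \left(-50 + D s^{2}\right)$ ($y{\left(s,D \right)} = \left(s^{2} D - 50\right) s - 11 D = \left(D s^{2} - 50\right) s - 11 D = \left(-50 + D s^{2}\right) s - 11 D = s \left(-50 + D s^{2}\right) - 11 D = - 11 D + s \left(-50 + D s^{2}\right)$)
$\frac{y{\left(22 + 2,u \right)}}{336} = \frac{- 50 \left(22 + 2\right) - 0 + 0 \left(22 + 2\right)^{3}}{336} = \left(\left(-50\right) 24 + 0 + 0 \cdot 24^{3}\right) \frac{1}{336} = \left(-1200 + 0 + 0 \cdot 13824\right) \frac{1}{336} = \left(-1200 + 0 + 0\right) \frac{1}{336} = \left(-1200\right) \frac{1}{336} = - \frac{25}{7}$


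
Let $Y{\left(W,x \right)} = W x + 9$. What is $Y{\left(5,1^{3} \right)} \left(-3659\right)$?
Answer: $-51226$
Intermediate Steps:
$Y{\left(W,x \right)} = 9 + W x$
$Y{\left(5,1^{3} \right)} \left(-3659\right) = \left(9 + 5 \cdot 1^{3}\right) \left(-3659\right) = \left(9 + 5 \cdot 1\right) \left(-3659\right) = \left(9 + 5\right) \left(-3659\right) = 14 \left(-3659\right) = -51226$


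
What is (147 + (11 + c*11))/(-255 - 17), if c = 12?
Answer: -145/136 ≈ -1.0662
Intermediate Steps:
(147 + (11 + c*11))/(-255 - 17) = (147 + (11 + 12*11))/(-255 - 17) = (147 + (11 + 132))/(-272) = (147 + 143)*(-1/272) = 290*(-1/272) = -145/136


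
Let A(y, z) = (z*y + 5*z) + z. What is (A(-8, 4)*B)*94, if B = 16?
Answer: -12032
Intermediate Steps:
A(y, z) = 6*z + y*z (A(y, z) = (y*z + 5*z) + z = (5*z + y*z) + z = 6*z + y*z)
(A(-8, 4)*B)*94 = ((4*(6 - 8))*16)*94 = ((4*(-2))*16)*94 = -8*16*94 = -128*94 = -12032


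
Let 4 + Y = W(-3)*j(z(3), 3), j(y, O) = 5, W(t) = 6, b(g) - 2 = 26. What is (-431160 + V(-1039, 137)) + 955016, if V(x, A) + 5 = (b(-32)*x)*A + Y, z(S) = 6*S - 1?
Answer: -3461727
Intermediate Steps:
b(g) = 28 (b(g) = 2 + 26 = 28)
z(S) = -1 + 6*S
Y = 26 (Y = -4 + 6*5 = -4 + 30 = 26)
V(x, A) = 21 + 28*A*x (V(x, A) = -5 + ((28*x)*A + 26) = -5 + (28*A*x + 26) = -5 + (26 + 28*A*x) = 21 + 28*A*x)
(-431160 + V(-1039, 137)) + 955016 = (-431160 + (21 + 28*137*(-1039))) + 955016 = (-431160 + (21 - 3985604)) + 955016 = (-431160 - 3985583) + 955016 = -4416743 + 955016 = -3461727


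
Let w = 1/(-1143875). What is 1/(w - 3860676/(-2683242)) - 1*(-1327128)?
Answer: 325598349493420543/245340448681 ≈ 1.3271e+6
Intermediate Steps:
w = -1/1143875 ≈ -8.7422e-7
1/(w - 3860676/(-2683242)) - 1*(-1327128) = 1/(-1/1143875 - 3860676/(-2683242)) - 1*(-1327128) = 1/(-1/1143875 - 3860676*(-1/2683242)) + 1327128 = 1/(-1/1143875 + 214482/149069) + 1327128 = 1/(245340448681/170516302375) + 1327128 = 170516302375/245340448681 + 1327128 = 325598349493420543/245340448681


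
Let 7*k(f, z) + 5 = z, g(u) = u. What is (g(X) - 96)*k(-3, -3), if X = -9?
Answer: 120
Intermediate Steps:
k(f, z) = -5/7 + z/7
(g(X) - 96)*k(-3, -3) = (-9 - 96)*(-5/7 + (⅐)*(-3)) = -105*(-5/7 - 3/7) = -105*(-8/7) = 120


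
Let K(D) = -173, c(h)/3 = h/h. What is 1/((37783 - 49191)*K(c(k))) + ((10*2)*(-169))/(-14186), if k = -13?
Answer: 19279561/80916944 ≈ 0.23826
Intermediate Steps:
c(h) = 3 (c(h) = 3*(h/h) = 3*1 = 3)
1/((37783 - 49191)*K(c(k))) + ((10*2)*(-169))/(-14186) = 1/((37783 - 49191)*(-173)) + ((10*2)*(-169))/(-14186) = -1/173/(-11408) + (20*(-169))*(-1/14186) = -1/11408*(-1/173) - 3380*(-1/14186) = 1/1973584 + 1690/7093 = 19279561/80916944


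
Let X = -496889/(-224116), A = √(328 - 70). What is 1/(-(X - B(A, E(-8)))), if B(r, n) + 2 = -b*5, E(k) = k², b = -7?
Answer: 224116/6898939 ≈ 0.032486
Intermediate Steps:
A = √258 ≈ 16.062
B(r, n) = 33 (B(r, n) = -2 - 1*(-7)*5 = -2 + 7*5 = -2 + 35 = 33)
X = 496889/224116 (X = -496889*(-1/224116) = 496889/224116 ≈ 2.2171)
1/(-(X - B(A, E(-8)))) = 1/(-(496889/224116 - 1*33)) = 1/(-(496889/224116 - 33)) = 1/(-1*(-6898939/224116)) = 1/(6898939/224116) = 224116/6898939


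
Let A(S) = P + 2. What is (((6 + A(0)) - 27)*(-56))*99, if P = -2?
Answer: 116424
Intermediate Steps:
A(S) = 0 (A(S) = -2 + 2 = 0)
(((6 + A(0)) - 27)*(-56))*99 = (((6 + 0) - 27)*(-56))*99 = ((6 - 27)*(-56))*99 = -21*(-56)*99 = 1176*99 = 116424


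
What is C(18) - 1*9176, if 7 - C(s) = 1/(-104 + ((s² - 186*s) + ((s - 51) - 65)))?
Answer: -29579193/3226 ≈ -9169.0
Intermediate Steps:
C(s) = 7 - 1/(-220 + s² - 185*s) (C(s) = 7 - 1/(-104 + ((s² - 186*s) + ((s - 51) - 65))) = 7 - 1/(-104 + ((s² - 186*s) + ((-51 + s) - 65))) = 7 - 1/(-104 + ((s² - 186*s) + (-116 + s))) = 7 - 1/(-104 + (-116 + s² - 185*s)) = 7 - 1/(-220 + s² - 185*s))
C(18) - 1*9176 = (1541 - 7*18² + 1295*18)/(220 - 1*18² + 185*18) - 1*9176 = (1541 - 7*324 + 23310)/(220 - 1*324 + 3330) - 9176 = (1541 - 2268 + 23310)/(220 - 324 + 3330) - 9176 = 22583/3226 - 9176 = -29579193/3226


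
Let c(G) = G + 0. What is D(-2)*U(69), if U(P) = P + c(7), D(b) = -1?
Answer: -76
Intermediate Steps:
c(G) = G
U(P) = 7 + P (U(P) = P + 7 = 7 + P)
D(-2)*U(69) = -(7 + 69) = -1*76 = -76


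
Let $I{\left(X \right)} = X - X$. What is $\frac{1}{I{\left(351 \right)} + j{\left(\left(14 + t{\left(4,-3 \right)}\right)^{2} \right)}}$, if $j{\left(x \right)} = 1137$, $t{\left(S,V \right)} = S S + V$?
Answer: $\frac{1}{1137} \approx 0.00087951$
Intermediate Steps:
$t{\left(S,V \right)} = V + S^{2}$ ($t{\left(S,V \right)} = S^{2} + V = V + S^{2}$)
$I{\left(X \right)} = 0$
$\frac{1}{I{\left(351 \right)} + j{\left(\left(14 + t{\left(4,-3 \right)}\right)^{2} \right)}} = \frac{1}{0 + 1137} = \frac{1}{1137}$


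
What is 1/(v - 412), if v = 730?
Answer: 1/318 ≈ 0.0031447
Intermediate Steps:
1/(v - 412) = 1/(730 - 412) = 1/318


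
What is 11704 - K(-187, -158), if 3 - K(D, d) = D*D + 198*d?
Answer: 15386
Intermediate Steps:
K(D, d) = 3 - D² - 198*d (K(D, d) = 3 - (D*D + 198*d) = 3 - (D² + 198*d) = 3 + (-D² - 198*d) = 3 - D² - 198*d)
11704 - K(-187, -158) = 11704 - (3 - 1*(-187)² - 198*(-158)) = 11704 - (3 - 1*34969 + 31284) = 11704 - (3 - 34969 + 31284) = 11704 - 1*(-3682) = 11704 + 3682 = 15386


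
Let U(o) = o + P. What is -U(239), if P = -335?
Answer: 96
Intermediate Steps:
U(o) = -335 + o (U(o) = o - 335 = -335 + o)
-U(239) = -(-335 + 239) = -1*(-96) = 96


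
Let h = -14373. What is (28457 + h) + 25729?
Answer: 39813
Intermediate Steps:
(28457 + h) + 25729 = (28457 - 14373) + 25729 = 14084 + 25729 = 39813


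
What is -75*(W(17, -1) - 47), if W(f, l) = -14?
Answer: 4575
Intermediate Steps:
-75*(W(17, -1) - 47) = -75*(-14 - 47) = -75*(-61) = 4575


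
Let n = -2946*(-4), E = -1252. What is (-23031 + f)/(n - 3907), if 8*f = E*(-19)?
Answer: -40115/15754 ≈ -2.5463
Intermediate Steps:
f = 5947/2 (f = (-1252*(-19))/8 = (⅛)*23788 = 5947/2 ≈ 2973.5)
n = 11784
(-23031 + f)/(n - 3907) = (-23031 + 5947/2)/(11784 - 3907) = -40115/2/7877 = -40115/2*1/7877 = -40115/15754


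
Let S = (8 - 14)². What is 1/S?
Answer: 1/36 ≈ 0.027778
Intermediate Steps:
S = 36 (S = (-6)² = 36)
1/S = 1/36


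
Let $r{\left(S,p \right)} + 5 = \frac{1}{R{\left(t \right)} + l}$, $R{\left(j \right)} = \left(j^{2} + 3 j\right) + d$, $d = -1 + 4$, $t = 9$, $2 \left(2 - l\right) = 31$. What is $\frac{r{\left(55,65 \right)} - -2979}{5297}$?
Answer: $\frac{579932}{1032915} \approx 0.56145$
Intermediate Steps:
$l = - \frac{27}{2}$ ($l = 2 - \frac{31}{2} = - \frac{27}{2} \approx -13.5$)
$d = 3$
$R{\left(j \right)} = 3 + j^{2} + 3 j$ ($R{\left(j \right)} = \left(j^{2} + 3 j\right) + 3 = 3 + j^{2} + 3 j$)
$r{\left(S,p \right)} = - \frac{973}{195}$ ($r{\left(S,p \right)} = -5 + \frac{1}{\left(3 + 9^{2} + 3 \cdot 9\right) - \frac{27}{2}} = -5 + \frac{1}{\left(3 + 81 + 27\right) - \frac{27}{2}} = -5 + \frac{1}{111 - \frac{27}{2}} = -5 + \frac{1}{\frac{195}{2}} = -5 + \frac{2}{195} = - \frac{973}{195}$)
$\frac{r{\left(55,65 \right)} - -2979}{5297} = \frac{- \frac{973}{195} - -2979}{5297} = \left(- \frac{973}{195} + 2979\right) \frac{1}{5297} = \frac{579932}{195} \cdot \frac{1}{5297} = \frac{579932}{1032915}$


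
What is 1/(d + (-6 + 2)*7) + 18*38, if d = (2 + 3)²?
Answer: 2051/3 ≈ 683.67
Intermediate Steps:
d = 25 (d = 5² = 25)
1/(d + (-6 + 2)*7) + 18*38 = 1/(25 + (-6 + 2)*7) + 18*38 = 1/(25 - 4*7) + 684 = 1/(25 - 28) + 684 = 1/(-3) + 684 = -⅓ + 684 = 2051/3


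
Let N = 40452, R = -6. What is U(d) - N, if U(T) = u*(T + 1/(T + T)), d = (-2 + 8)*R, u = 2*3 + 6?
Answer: -245305/6 ≈ -40884.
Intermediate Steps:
u = 12 (u = 6 + 6 = 12)
d = -36 (d = (-2 + 8)*(-6) = 6*(-6) = -36)
U(T) = 6/T + 12*T (U(T) = 12*(T + 1/(T + T)) = 12*(T + 1/(2*T)) = 6/T + 12*T)
U(d) - N = (6/(-36) + 12*(-36)) - 1*40452 = (6*(-1/36) - 432) - 40452 = (-1/6 - 432) - 40452 = -2593/6 - 40452 = -245305/6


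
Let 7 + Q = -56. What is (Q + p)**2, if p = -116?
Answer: 32041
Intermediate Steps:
Q = -63 (Q = -7 - 56 = -63)
(Q + p)**2 = (-63 - 116)**2 = (-179)**2 = 32041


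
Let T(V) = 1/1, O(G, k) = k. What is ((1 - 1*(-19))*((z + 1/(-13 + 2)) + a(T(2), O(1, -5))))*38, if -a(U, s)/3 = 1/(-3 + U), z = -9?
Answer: -63460/11 ≈ -5769.1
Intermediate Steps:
T(V) = 1
a(U, s) = -3/(-3 + U)
((1 - 1*(-19))*((z + 1/(-13 + 2)) + a(T(2), O(1, -5))))*38 = ((1 - 1*(-19))*((-9 + 1/(-13 + 2)) - 3/(-3 + 1)))*38 = ((1 + 19)*((-9 + 1/(-11)) - 3/(-2)))*38 = (20*((-9 - 1/11) - 3*(-1/2)))*38 = (20*(-100/11 + 3/2))*38 = (20*(-167/22))*38 = -1670/11*38 = -63460/11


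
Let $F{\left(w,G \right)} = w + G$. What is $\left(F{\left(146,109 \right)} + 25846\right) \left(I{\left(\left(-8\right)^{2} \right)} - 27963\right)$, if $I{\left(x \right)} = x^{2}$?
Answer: $-622952567$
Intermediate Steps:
$F{\left(w,G \right)} = G + w$
$\left(F{\left(146,109 \right)} + 25846\right) \left(I{\left(\left(-8\right)^{2} \right)} - 27963\right) = \left(\left(109 + 146\right) + 25846\right) \left(\left(\left(-8\right)^{2}\right)^{2} - 27963\right) = \left(255 + 25846\right) \left(64^{2} - 27963\right) = 26101 \left(4096 - 27963\right) = 26101 \left(-23867\right) = -622952567$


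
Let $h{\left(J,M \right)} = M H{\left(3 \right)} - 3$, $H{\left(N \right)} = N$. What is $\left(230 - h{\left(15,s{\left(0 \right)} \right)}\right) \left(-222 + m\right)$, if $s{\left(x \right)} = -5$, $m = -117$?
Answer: $-84072$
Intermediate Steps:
$h{\left(J,M \right)} = -3 + 3 M$ ($h{\left(J,M \right)} = M 3 - 3 = 3 M - 3 = -3 + 3 M$)
$\left(230 - h{\left(15,s{\left(0 \right)} \right)}\right) \left(-222 + m\right) = \left(230 - \left(-3 + 3 \left(-5\right)\right)\right) \left(-222 - 117\right) = \left(230 - \left(-3 - 15\right)\right) \left(-339\right) = \left(230 - -18\right) \left(-339\right) = \left(230 + 18\right) \left(-339\right) = 248 \left(-339\right) = -84072$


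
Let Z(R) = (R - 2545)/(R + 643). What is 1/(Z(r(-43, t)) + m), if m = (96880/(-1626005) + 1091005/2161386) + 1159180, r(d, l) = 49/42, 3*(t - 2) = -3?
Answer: 2716650094384890/3149076937700848025767 ≈ 8.6268e-7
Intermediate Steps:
t = 1 (t = 2 + (1/3)*(-3) = 2 - 1 = 1)
r(d, l) = 7/6 (r(d, l) = 49*(1/42) = 7/6)
m = 814770418068021349/702884888586 (m = (96880*(-1/1626005) + 1091005*(1/2161386)) + 1159180 = (-19376/325201 + 1091005/2161386) + 1159180 = 312916901869/702884888586 + 1159180 = 814770418068021349/702884888586 ≈ 1.1592e+6)
Z(R) = (-2545 + R)/(643 + R)
1/(Z(r(-43, t)) + m) = 1/((-2545 + 7/6)/(643 + 7/6) + 814770418068021349/702884888586) = 1/(-15263/6/(3865/6) + 814770418068021349/702884888586) = 1/((6/3865)*(-15263/6) + 814770418068021349/702884888586) = 1/(-15263/3865 + 814770418068021349/702884888586) = 1/(3149076937700848025767/2716650094384890) = 2716650094384890/3149076937700848025767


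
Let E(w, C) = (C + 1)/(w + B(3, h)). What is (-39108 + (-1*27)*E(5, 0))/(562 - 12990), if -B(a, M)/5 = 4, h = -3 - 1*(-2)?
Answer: 195531/62140 ≈ 3.1466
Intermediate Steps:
h = -1 (h = -3 + 2 = -1)
B(a, M) = -20 (B(a, M) = -5*4 = -20)
E(w, C) = (1 + C)/(-20 + w) (E(w, C) = (C + 1)/(w - 20) = (1 + C)/(-20 + w))
(-39108 + (-1*27)*E(5, 0))/(562 - 12990) = (-39108 + (-1*27)*((1 + 0)/(-20 + 5)))/(562 - 12990) = (-39108 - 27/(-15))/(-12428) = (-39108 - (-9)/5)*(-1/12428) = (-39108 - 27*(-1/15))*(-1/12428) = (-39108 + 9/5)*(-1/12428) = -195531/5*(-1/12428) = 195531/62140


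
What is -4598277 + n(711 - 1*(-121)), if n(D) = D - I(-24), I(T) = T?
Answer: -4597421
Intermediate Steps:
n(D) = 24 + D (n(D) = D - 1*(-24) = D + 24 = 24 + D)
-4598277 + n(711 - 1*(-121)) = -4598277 + (24 + (711 - 1*(-121))) = -4598277 + (24 + (711 + 121)) = -4598277 + (24 + 832) = -4598277 + 856 = -4597421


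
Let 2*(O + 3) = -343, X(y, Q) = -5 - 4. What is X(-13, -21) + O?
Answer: -367/2 ≈ -183.50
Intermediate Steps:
X(y, Q) = -9
O = -349/2 (O = -3 + (½)*(-343) = -3 - 343/2 = -349/2 ≈ -174.50)
X(-13, -21) + O = -9 - 349/2 = -367/2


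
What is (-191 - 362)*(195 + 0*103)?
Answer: -107835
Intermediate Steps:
(-191 - 362)*(195 + 0*103) = -553*(195 + 0) = -553*195 = -107835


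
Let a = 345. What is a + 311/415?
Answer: 143486/415 ≈ 345.75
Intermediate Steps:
a + 311/415 = 345 + 311/415 = 143486/415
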